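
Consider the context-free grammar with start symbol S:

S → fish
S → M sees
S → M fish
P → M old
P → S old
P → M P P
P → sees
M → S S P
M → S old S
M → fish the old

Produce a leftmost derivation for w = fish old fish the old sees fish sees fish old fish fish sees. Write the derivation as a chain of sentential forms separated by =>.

S => M sees   [S → M sees]
M sees => S old S sees   [M → S old S]
S old S sees => fish old S sees   [S → fish]
fish old S sees => fish old M fish sees   [S → M fish]
fish old M fish sees => fish old S old S fish sees   [M → S old S]
fish old S old S fish sees => fish old M fish old S fish sees   [S → M fish]
fish old M fish old S fish sees => fish old S S P fish old S fish sees   [M → S S P]
fish old S S P fish old S fish sees => fish old M sees S P fish old S fish sees   [S → M sees]
fish old M sees S P fish old S fish sees => fish old fish the old sees S P fish old S fish sees   [M → fish the old]
fish old fish the old sees S P fish old S fish sees => fish old fish the old sees fish P fish old S fish sees   [S → fish]
fish old fish the old sees fish P fish old S fish sees => fish old fish the old sees fish sees fish old S fish sees   [P → sees]
fish old fish the old sees fish sees fish old S fish sees => fish old fish the old sees fish sees fish old fish fish sees   [S → fish]

S => M sees => S old S sees => fish old S sees => fish old M fish sees => fish old S old S fish sees => fish old M fish old S fish sees => fish old S S P fish old S fish sees => fish old M sees S P fish old S fish sees => fish old fish the old sees S P fish old S fish sees => fish old fish the old sees fish P fish old S fish sees => fish old fish the old sees fish sees fish old S fish sees => fish old fish the old sees fish sees fish old fish fish sees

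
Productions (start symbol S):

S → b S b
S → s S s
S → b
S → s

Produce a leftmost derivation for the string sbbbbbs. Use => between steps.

S=>sSs=>sbSbs=>sbbSbbs=>sbbbbbs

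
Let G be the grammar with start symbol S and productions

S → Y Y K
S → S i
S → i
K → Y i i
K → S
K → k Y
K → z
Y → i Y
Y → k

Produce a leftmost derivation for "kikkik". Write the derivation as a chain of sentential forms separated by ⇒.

S⇒YYK⇒kYK⇒kiYK⇒kikK⇒kikkY⇒kikkiY⇒kikkik

S ⇒ YYK   [S → Y Y K]
YYK ⇒ kYK   [Y → k]
kYK ⇒ kiYK   [Y → i Y]
kiYK ⇒ kikK   [Y → k]
kikK ⇒ kikkY   [K → k Y]
kikkY ⇒ kikkiY   [Y → i Y]
kikkiY ⇒ kikkik   [Y → k]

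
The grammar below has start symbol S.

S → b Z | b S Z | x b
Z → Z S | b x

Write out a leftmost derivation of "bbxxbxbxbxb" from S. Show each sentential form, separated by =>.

S => bZ => bZS => bZSS => bZSSS => bZSSSS => bbxSSSS => bbxxbSSS => bbxxbxbSS => bbxxbxbxbS => bbxxbxbxbxb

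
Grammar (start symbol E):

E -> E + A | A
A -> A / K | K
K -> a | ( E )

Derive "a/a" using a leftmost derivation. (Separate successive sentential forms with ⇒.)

E ⇒ A   [E -> A]
A ⇒ A/K   [A -> A / K]
A/K ⇒ K/K   [A -> K]
K/K ⇒ a/K   [K -> a]
a/K ⇒ a/a   [K -> a]

E ⇒ A ⇒ A/K ⇒ K/K ⇒ a/K ⇒ a/a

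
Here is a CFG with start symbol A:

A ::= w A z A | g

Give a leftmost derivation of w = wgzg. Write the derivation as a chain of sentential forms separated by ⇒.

A ⇒ wAzA   [A ::= w A z A]
wAzA ⇒ wgzA   [A ::= g]
wgzA ⇒ wgzg   [A ::= g]

A ⇒ wAzA ⇒ wgzA ⇒ wgzg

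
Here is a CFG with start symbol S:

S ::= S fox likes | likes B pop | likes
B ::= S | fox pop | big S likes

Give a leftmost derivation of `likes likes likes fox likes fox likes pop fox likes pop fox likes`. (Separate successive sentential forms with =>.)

S => S fox likes => likes B pop fox likes => likes S pop fox likes => likes S fox likes pop fox likes => likes likes B pop fox likes pop fox likes => likes likes S pop fox likes pop fox likes => likes likes S fox likes pop fox likes pop fox likes => likes likes S fox likes fox likes pop fox likes pop fox likes => likes likes likes fox likes fox likes pop fox likes pop fox likes

S => S fox likes   [S ::= S fox likes]
S fox likes => likes B pop fox likes   [S ::= likes B pop]
likes B pop fox likes => likes S pop fox likes   [B ::= S]
likes S pop fox likes => likes S fox likes pop fox likes   [S ::= S fox likes]
likes S fox likes pop fox likes => likes likes B pop fox likes pop fox likes   [S ::= likes B pop]
likes likes B pop fox likes pop fox likes => likes likes S pop fox likes pop fox likes   [B ::= S]
likes likes S pop fox likes pop fox likes => likes likes S fox likes pop fox likes pop fox likes   [S ::= S fox likes]
likes likes S fox likes pop fox likes pop fox likes => likes likes S fox likes fox likes pop fox likes pop fox likes   [S ::= S fox likes]
likes likes S fox likes fox likes pop fox likes pop fox likes => likes likes likes fox likes fox likes pop fox likes pop fox likes   [S ::= likes]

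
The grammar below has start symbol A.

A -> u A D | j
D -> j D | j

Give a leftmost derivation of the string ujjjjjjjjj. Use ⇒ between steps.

A⇒uAD⇒ujD⇒ujjD⇒ujjjD⇒ujjjjD⇒ujjjjjD⇒ujjjjjjD⇒ujjjjjjjD⇒ujjjjjjjjD⇒ujjjjjjjjj

A ⇒ uAD   [A -> u A D]
uAD ⇒ ujD   [A -> j]
ujD ⇒ ujjD   [D -> j D]
ujjD ⇒ ujjjD   [D -> j D]
ujjjD ⇒ ujjjjD   [D -> j D]
ujjjjD ⇒ ujjjjjD   [D -> j D]
ujjjjjD ⇒ ujjjjjjD   [D -> j D]
ujjjjjjD ⇒ ujjjjjjjD   [D -> j D]
ujjjjjjjD ⇒ ujjjjjjjjD   [D -> j D]
ujjjjjjjjD ⇒ ujjjjjjjjj   [D -> j]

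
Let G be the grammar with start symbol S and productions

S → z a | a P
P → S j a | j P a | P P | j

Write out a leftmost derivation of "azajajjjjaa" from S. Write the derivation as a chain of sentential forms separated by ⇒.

S⇒aP⇒aPP⇒aSjaP⇒azajaP⇒azajajPa⇒azajajjPaa⇒azajajjPPaa⇒azajajjjPaa⇒azajajjjjaa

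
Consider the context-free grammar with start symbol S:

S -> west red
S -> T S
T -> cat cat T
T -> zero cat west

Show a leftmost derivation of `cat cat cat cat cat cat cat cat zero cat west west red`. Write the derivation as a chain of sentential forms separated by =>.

S => T S => cat cat T S => cat cat cat cat T S => cat cat cat cat cat cat T S => cat cat cat cat cat cat cat cat T S => cat cat cat cat cat cat cat cat zero cat west S => cat cat cat cat cat cat cat cat zero cat west west red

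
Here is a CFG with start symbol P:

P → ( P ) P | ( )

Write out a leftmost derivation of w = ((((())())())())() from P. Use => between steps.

P => (P)P => ((P)P)P => (((P)P)P)P => ((((P)P)P)P)P => ((((())P)P)P)P => ((((())())P)P)P => ((((())())())P)P => ((((())())())())P => ((((())())())())()

P => (P)P   [P → ( P ) P]
(P)P => ((P)P)P   [P → ( P ) P]
((P)P)P => (((P)P)P)P   [P → ( P ) P]
(((P)P)P)P => ((((P)P)P)P)P   [P → ( P ) P]
((((P)P)P)P)P => ((((())P)P)P)P   [P → ( )]
((((())P)P)P)P => ((((())())P)P)P   [P → ( )]
((((())())P)P)P => ((((())())())P)P   [P → ( )]
((((())())())P)P => ((((())())())())P   [P → ( )]
((((())())())())P => ((((())())())())()   [P → ( )]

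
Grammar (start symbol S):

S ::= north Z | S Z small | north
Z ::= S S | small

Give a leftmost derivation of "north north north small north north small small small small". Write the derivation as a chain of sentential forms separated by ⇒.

S ⇒ S Z small   [S ::= S Z small]
S Z small ⇒ S Z small Z small   [S ::= S Z small]
S Z small Z small ⇒ north Z Z small Z small   [S ::= north Z]
north Z Z small Z small ⇒ north S S Z small Z small   [Z ::= S S]
north S S Z small Z small ⇒ north north Z S Z small Z small   [S ::= north Z]
north north Z S Z small Z small ⇒ north north S S S Z small Z small   [Z ::= S S]
north north S S S Z small Z small ⇒ north north north Z S S Z small Z small   [S ::= north Z]
north north north Z S S Z small Z small ⇒ north north north small S S Z small Z small   [Z ::= small]
north north north small S S Z small Z small ⇒ north north north small north S Z small Z small   [S ::= north]
north north north small north S Z small Z small ⇒ north north north small north north Z small Z small   [S ::= north]
north north north small north north Z small Z small ⇒ north north north small north north small small Z small   [Z ::= small]
north north north small north north small small Z small ⇒ north north north small north north small small small small   [Z ::= small]

S ⇒ S Z small ⇒ S Z small Z small ⇒ north Z Z small Z small ⇒ north S S Z small Z small ⇒ north north Z S Z small Z small ⇒ north north S S S Z small Z small ⇒ north north north Z S S Z small Z small ⇒ north north north small S S Z small Z small ⇒ north north north small north S Z small Z small ⇒ north north north small north north Z small Z small ⇒ north north north small north north small small Z small ⇒ north north north small north north small small small small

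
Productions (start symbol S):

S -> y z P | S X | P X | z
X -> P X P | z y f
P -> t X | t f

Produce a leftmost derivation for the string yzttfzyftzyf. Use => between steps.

S => yzP => yztX => yztPXP => yzttfXP => yzttfzyfP => yzttfzyftX => yzttfzyftzyf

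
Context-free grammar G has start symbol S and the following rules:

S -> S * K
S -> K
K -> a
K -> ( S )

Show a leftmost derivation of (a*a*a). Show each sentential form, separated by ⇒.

S⇒K⇒(S)⇒(S*K)⇒(S*K*K)⇒(K*K*K)⇒(a*K*K)⇒(a*a*K)⇒(a*a*a)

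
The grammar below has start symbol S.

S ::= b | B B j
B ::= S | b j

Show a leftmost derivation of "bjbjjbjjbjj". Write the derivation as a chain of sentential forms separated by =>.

S => BBj   [S ::= B B j]
BBj => SBj   [B ::= S]
SBj => BBjBj   [S ::= B B j]
BBjBj => SBjBj   [B ::= S]
SBjBj => BBjBjBj   [S ::= B B j]
BBjBjBj => bjBjBjBj   [B ::= b j]
bjBjBjBj => bjbjjBjBj   [B ::= b j]
bjbjjBjBj => bjbjjbjjBj   [B ::= b j]
bjbjjbjjBj => bjbjjbjjbjj   [B ::= b j]

S=>BBj=>SBj=>BBjBj=>SBjBj=>BBjBjBj=>bjBjBjBj=>bjbjjBjBj=>bjbjjbjjBj=>bjbjjbjjbjj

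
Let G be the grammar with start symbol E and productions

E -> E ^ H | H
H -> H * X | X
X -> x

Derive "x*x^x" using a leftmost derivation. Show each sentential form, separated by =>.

E => E^H => H^H => H*X^H => X*X^H => x*X^H => x*x^H => x*x^X => x*x^x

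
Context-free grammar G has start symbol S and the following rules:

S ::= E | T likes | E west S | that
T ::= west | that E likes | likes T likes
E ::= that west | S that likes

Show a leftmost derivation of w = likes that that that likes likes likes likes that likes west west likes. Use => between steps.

S => E west S   [S ::= E west S]
E west S => S that likes west S   [E ::= S that likes]
S that likes west S => T likes that likes west S   [S ::= T likes]
T likes that likes west S => likes T likes likes that likes west S   [T ::= likes T likes]
likes T likes likes that likes west S => likes that E likes likes likes that likes west S   [T ::= that E likes]
likes that E likes likes likes that likes west S => likes that S that likes likes likes likes that likes west S   [E ::= S that likes]
likes that S that likes likes likes likes that likes west S => likes that that that likes likes likes likes that likes west S   [S ::= that]
likes that that that likes likes likes likes that likes west S => likes that that that likes likes likes likes that likes west T likes   [S ::= T likes]
likes that that that likes likes likes likes that likes west T likes => likes that that that likes likes likes likes that likes west west likes   [T ::= west]

S => E west S => S that likes west S => T likes that likes west S => likes T likes likes that likes west S => likes that E likes likes likes that likes west S => likes that S that likes likes likes likes that likes west S => likes that that that likes likes likes likes that likes west S => likes that that that likes likes likes likes that likes west T likes => likes that that that likes likes likes likes that likes west west likes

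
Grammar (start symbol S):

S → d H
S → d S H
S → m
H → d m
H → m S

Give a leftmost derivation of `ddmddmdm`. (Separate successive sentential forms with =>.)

S=>dSH=>ddHH=>ddmSH=>ddmdHH=>ddmddmH=>ddmddmdm

S => dSH   [S → d S H]
dSH => ddHH   [S → d H]
ddHH => ddmSH   [H → m S]
ddmSH => ddmdHH   [S → d H]
ddmdHH => ddmddmH   [H → d m]
ddmddmH => ddmddmdm   [H → d m]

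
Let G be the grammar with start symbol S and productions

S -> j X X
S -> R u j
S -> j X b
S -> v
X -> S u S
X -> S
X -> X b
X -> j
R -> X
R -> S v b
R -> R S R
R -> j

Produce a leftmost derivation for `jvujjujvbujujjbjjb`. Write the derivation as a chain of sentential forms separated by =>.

S => jXb   [S -> j X b]
jXb => jSuSb   [X -> S u S]
jSuSb => jvuSb   [S -> v]
jvuSb => jvujXXb   [S -> j X X]
jvujXXb => jvujSuSXb   [X -> S u S]
jvujSuSXb => jvujRujuSXb   [S -> R u j]
jvujRujuSXb => jvujSvbujuSXb   [R -> S v b]
jvujSvbujuSXb => jvujRujvbujuSXb   [S -> R u j]
jvujRujvbujuSXb => jvujjujvbujuSXb   [R -> j]
jvujjujvbujuSXb => jvujjujvbujujXXXb   [S -> j X X]
jvujjujvbujujXXXb => jvujjujvbujujXbXXb   [X -> X b]
jvujjujvbujujXbXXb => jvujjujvbujujjbXXb   [X -> j]
jvujjujvbujujjbXXb => jvujjujvbujujjbjXb   [X -> j]
jvujjujvbujujjbjXb => jvujjujvbujujjbjjb   [X -> j]

S=>jXb=>jSuSb=>jvuSb=>jvujXXb=>jvujSuSXb=>jvujRujuSXb=>jvujSvbujuSXb=>jvujRujvbujuSXb=>jvujjujvbujuSXb=>jvujjujvbujujXXXb=>jvujjujvbujujXbXXb=>jvujjujvbujujjbXXb=>jvujjujvbujujjbjXb=>jvujjujvbujujjbjjb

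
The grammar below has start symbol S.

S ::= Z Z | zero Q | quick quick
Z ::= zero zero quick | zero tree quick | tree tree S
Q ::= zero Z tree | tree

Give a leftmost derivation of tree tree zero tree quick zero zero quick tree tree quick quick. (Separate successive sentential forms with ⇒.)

S ⇒ Z Z ⇒ tree tree S Z ⇒ tree tree Z Z Z ⇒ tree tree zero tree quick Z Z ⇒ tree tree zero tree quick zero zero quick Z ⇒ tree tree zero tree quick zero zero quick tree tree S ⇒ tree tree zero tree quick zero zero quick tree tree quick quick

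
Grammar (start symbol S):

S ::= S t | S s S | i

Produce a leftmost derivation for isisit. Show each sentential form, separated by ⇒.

S ⇒ St   [S ::= S t]
St ⇒ SsSt   [S ::= S s S]
SsSt ⇒ SsSsSt   [S ::= S s S]
SsSsSt ⇒ isSsSt   [S ::= i]
isSsSt ⇒ isisSt   [S ::= i]
isisSt ⇒ isisit   [S ::= i]

S ⇒ St ⇒ SsSt ⇒ SsSsSt ⇒ isSsSt ⇒ isisSt ⇒ isisit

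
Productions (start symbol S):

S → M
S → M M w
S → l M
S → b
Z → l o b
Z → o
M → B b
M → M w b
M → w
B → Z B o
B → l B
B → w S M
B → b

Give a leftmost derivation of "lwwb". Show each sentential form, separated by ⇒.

S ⇒ lM   [S → l M]
lM ⇒ lMwb   [M → M w b]
lMwb ⇒ lwwb   [M → w]

S ⇒ lM ⇒ lMwb ⇒ lwwb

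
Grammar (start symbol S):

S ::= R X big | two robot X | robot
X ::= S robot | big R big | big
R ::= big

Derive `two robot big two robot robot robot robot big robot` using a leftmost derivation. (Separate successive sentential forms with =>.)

S => two robot X => two robot S robot => two robot R X big robot => two robot big X big robot => two robot big S robot big robot => two robot big two robot X robot big robot => two robot big two robot S robot robot big robot => two robot big two robot robot robot robot big robot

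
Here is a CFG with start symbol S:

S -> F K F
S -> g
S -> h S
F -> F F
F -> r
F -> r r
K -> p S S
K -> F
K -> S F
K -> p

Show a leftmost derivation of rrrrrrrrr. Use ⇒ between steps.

S ⇒ FKF   [S -> F K F]
FKF ⇒ FFKF   [F -> F F]
FFKF ⇒ rrFKF   [F -> r r]
rrFKF ⇒ rrFFKF   [F -> F F]
rrFFKF ⇒ rrrrFKF   [F -> r r]
rrrrFKF ⇒ rrrrrKF   [F -> r]
rrrrrKF ⇒ rrrrrFF   [K -> F]
rrrrrFF ⇒ rrrrrrrF   [F -> r r]
rrrrrrrF ⇒ rrrrrrrrr   [F -> r r]

S ⇒ FKF ⇒ FFKF ⇒ rrFKF ⇒ rrFFKF ⇒ rrrrFKF ⇒ rrrrrKF ⇒ rrrrrFF ⇒ rrrrrrrF ⇒ rrrrrrrrr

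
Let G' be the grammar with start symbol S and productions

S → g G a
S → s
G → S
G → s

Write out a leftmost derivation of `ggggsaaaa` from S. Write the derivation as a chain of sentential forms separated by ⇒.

S⇒gGa⇒gSa⇒ggGaa⇒ggSaa⇒gggGaaa⇒gggSaaa⇒ggggGaaaa⇒ggggSaaaa⇒ggggsaaaa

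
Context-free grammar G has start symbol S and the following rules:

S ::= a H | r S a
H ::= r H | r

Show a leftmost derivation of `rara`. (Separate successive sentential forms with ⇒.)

S ⇒ rSa   [S ::= r S a]
rSa ⇒ raHa   [S ::= a H]
raHa ⇒ rara   [H ::= r]

S⇒rSa⇒raHa⇒rara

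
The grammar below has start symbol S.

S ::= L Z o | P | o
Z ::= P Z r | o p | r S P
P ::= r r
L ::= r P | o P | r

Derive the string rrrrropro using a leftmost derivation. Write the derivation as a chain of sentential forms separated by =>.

S => LZo => rPZo => rrrZo => rrrPZro => rrrrrZro => rrrrropro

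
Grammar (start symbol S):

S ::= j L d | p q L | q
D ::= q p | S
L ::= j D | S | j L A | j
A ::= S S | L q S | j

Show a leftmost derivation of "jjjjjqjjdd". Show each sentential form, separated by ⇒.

S ⇒ jLd ⇒ jjDd ⇒ jjSd ⇒ jjjLdd ⇒ jjjjLAdd ⇒ jjjjjLAAdd ⇒ jjjjjSAAdd ⇒ jjjjjqAAdd ⇒ jjjjjqjAdd ⇒ jjjjjqjjdd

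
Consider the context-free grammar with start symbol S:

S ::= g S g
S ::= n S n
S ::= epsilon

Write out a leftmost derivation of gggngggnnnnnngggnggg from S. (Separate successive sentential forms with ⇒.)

S ⇒ gSg ⇒ ggSgg ⇒ gggSggg ⇒ gggnSnggg ⇒ gggngSgnggg ⇒ gggnggSggnggg ⇒ gggngggSgggnggg ⇒ gggngggnSngggnggg ⇒ gggngggnnSnngggnggg ⇒ gggngggnnnSnnngggnggg ⇒ gggngggnnnnnngggnggg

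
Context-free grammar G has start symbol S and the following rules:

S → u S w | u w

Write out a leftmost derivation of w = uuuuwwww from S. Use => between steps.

S => uSw => uuSww => uuuSwww => uuuuwwww

S => uSw   [S → u S w]
uSw => uuSww   [S → u S w]
uuSww => uuuSwww   [S → u S w]
uuuSwww => uuuuwwww   [S → u w]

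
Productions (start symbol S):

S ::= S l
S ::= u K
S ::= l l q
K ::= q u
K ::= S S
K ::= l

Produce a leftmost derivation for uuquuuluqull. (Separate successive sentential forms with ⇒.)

S ⇒ Sl ⇒ uKl ⇒ uSSl ⇒ uuKSl ⇒ uuquSl ⇒ uuquSll ⇒ uuquuKll ⇒ uuquuSSll ⇒ uuquuuKSll ⇒ uuquuulSll ⇒ uuquuuluKll ⇒ uuquuuluqull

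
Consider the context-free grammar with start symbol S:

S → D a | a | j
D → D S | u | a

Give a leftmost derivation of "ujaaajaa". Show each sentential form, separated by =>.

S=>Da=>DSa=>DSSa=>DSSSa=>DSSSSa=>DSSSSSa=>DSSSSSSa=>uSSSSSSa=>ujSSSSSa=>ujaSSSSa=>ujaaSSSa=>ujaaaSSa=>ujaaajSa=>ujaaajaa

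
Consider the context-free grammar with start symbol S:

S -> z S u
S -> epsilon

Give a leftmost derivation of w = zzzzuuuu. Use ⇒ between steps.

S ⇒ zSu   [S -> z S u]
zSu ⇒ zzSuu   [S -> z S u]
zzSuu ⇒ zzzSuuu   [S -> z S u]
zzzSuuu ⇒ zzzzSuuuu   [S -> z S u]
zzzzSuuuu ⇒ zzzzuuuu   [S -> epsilon]

S ⇒ zSu ⇒ zzSuu ⇒ zzzSuuu ⇒ zzzzSuuuu ⇒ zzzzuuuu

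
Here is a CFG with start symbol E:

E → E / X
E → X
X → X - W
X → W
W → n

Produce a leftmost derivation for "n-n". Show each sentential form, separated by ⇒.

E⇒X⇒X-W⇒W-W⇒n-W⇒n-n

E ⇒ X   [E → X]
X ⇒ X-W   [X → X - W]
X-W ⇒ W-W   [X → W]
W-W ⇒ n-W   [W → n]
n-W ⇒ n-n   [W → n]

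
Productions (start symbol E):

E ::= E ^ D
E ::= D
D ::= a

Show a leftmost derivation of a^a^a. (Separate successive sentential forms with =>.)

E => E^D => E^D^D => D^D^D => a^D^D => a^a^D => a^a^a

E => E^D   [E ::= E ^ D]
E^D => E^D^D   [E ::= E ^ D]
E^D^D => D^D^D   [E ::= D]
D^D^D => a^D^D   [D ::= a]
a^D^D => a^a^D   [D ::= a]
a^a^D => a^a^a   [D ::= a]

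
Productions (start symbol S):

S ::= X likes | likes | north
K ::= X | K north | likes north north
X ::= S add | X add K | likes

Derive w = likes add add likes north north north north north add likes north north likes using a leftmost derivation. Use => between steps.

S => X likes => X add K likes => X add K add K likes => S add add K add K likes => likes add add K add K likes => likes add add K north add K likes => likes add add K north north add K likes => likes add add K north north north add K likes => likes add add likes north north north north north add K likes => likes add add likes north north north north north add likes north north likes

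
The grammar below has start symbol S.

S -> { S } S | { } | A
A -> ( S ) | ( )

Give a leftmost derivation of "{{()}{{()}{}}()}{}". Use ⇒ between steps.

S⇒{S}S⇒{{S}S}S⇒{{A}S}S⇒{{()}S}S⇒{{()}{S}S}S⇒{{()}{{S}S}S}S⇒{{()}{{A}S}S}S⇒{{()}{{()}S}S}S⇒{{()}{{()}{}}S}S⇒{{()}{{()}{}}A}S⇒{{()}{{()}{}}()}S⇒{{()}{{()}{}}()}{}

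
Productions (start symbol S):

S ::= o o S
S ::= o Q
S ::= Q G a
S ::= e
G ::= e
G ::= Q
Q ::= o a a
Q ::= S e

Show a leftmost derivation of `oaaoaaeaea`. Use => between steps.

S=>QGa=>oaaGa=>oaaQa=>oaaSea=>oaaQGaea=>oaaoaaGaea=>oaaoaaeaea

S => QGa   [S ::= Q G a]
QGa => oaaGa   [Q ::= o a a]
oaaGa => oaaQa   [G ::= Q]
oaaQa => oaaSea   [Q ::= S e]
oaaSea => oaaQGaea   [S ::= Q G a]
oaaQGaea => oaaoaaGaea   [Q ::= o a a]
oaaoaaGaea => oaaoaaeaea   [G ::= e]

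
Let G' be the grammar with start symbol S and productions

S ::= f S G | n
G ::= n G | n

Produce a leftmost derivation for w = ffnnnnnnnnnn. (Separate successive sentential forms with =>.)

S => fSG => ffSGG => ffnGG => ffnnGG => ffnnnGG => ffnnnnGG => ffnnnnnGG => ffnnnnnnGG => ffnnnnnnnGG => ffnnnnnnnnGG => ffnnnnnnnnnG => ffnnnnnnnnnn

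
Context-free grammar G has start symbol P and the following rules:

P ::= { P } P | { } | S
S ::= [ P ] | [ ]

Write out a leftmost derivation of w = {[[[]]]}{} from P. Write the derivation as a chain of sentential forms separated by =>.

P => {P}P   [P ::= { P } P]
{P}P => {S}P   [P ::= S]
{S}P => {[P]}P   [S ::= [ P ]]
{[P]}P => {[S]}P   [P ::= S]
{[S]}P => {[[P]]}P   [S ::= [ P ]]
{[[P]]}P => {[[S]]}P   [P ::= S]
{[[S]]}P => {[[[]]]}P   [S ::= [ ]]
{[[[]]]}P => {[[[]]]}{}   [P ::= { }]

P=>{P}P=>{S}P=>{[P]}P=>{[S]}P=>{[[P]]}P=>{[[S]]}P=>{[[[]]]}P=>{[[[]]]}{}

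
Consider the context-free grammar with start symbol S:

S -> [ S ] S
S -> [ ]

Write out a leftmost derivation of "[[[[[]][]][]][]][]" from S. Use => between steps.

S => [S]S   [S -> [ S ] S]
[S]S => [[S]S]S   [S -> [ S ] S]
[[S]S]S => [[[S]S]S]S   [S -> [ S ] S]
[[[S]S]S]S => [[[[S]S]S]S]S   [S -> [ S ] S]
[[[[S]S]S]S]S => [[[[[]]S]S]S]S   [S -> [ ]]
[[[[[]]S]S]S]S => [[[[[]][]]S]S]S   [S -> [ ]]
[[[[[]][]]S]S]S => [[[[[]][]][]]S]S   [S -> [ ]]
[[[[[]][]][]]S]S => [[[[[]][]][]][]]S   [S -> [ ]]
[[[[[]][]][]][]]S => [[[[[]][]][]][]][]   [S -> [ ]]

S => [S]S => [[S]S]S => [[[S]S]S]S => [[[[S]S]S]S]S => [[[[[]]S]S]S]S => [[[[[]][]]S]S]S => [[[[[]][]][]]S]S => [[[[[]][]][]][]]S => [[[[[]][]][]][]][]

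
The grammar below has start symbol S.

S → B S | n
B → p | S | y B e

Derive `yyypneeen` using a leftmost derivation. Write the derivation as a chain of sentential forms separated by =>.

S => BS => yBeS => yyBeeS => yyyBeeeS => yyySeeeS => yyyBSeeeS => yyypSeeeS => yyypneeeS => yyypneeen

S => BS   [S → B S]
BS => yBeS   [B → y B e]
yBeS => yyBeeS   [B → y B e]
yyBeeS => yyyBeeeS   [B → y B e]
yyyBeeeS => yyySeeeS   [B → S]
yyySeeeS => yyyBSeeeS   [S → B S]
yyyBSeeeS => yyypSeeeS   [B → p]
yyypSeeeS => yyypneeeS   [S → n]
yyypneeeS => yyypneeen   [S → n]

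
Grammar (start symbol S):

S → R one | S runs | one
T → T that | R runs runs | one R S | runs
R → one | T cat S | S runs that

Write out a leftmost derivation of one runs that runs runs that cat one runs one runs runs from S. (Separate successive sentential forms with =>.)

S => S runs => S runs runs => R one runs runs => T cat S one runs runs => T that cat S one runs runs => R runs runs that cat S one runs runs => S runs that runs runs that cat S one runs runs => one runs that runs runs that cat S one runs runs => one runs that runs runs that cat S runs one runs runs => one runs that runs runs that cat one runs one runs runs

S => S runs   [S → S runs]
S runs => S runs runs   [S → S runs]
S runs runs => R one runs runs   [S → R one]
R one runs runs => T cat S one runs runs   [R → T cat S]
T cat S one runs runs => T that cat S one runs runs   [T → T that]
T that cat S one runs runs => R runs runs that cat S one runs runs   [T → R runs runs]
R runs runs that cat S one runs runs => S runs that runs runs that cat S one runs runs   [R → S runs that]
S runs that runs runs that cat S one runs runs => one runs that runs runs that cat S one runs runs   [S → one]
one runs that runs runs that cat S one runs runs => one runs that runs runs that cat S runs one runs runs   [S → S runs]
one runs that runs runs that cat S runs one runs runs => one runs that runs runs that cat one runs one runs runs   [S → one]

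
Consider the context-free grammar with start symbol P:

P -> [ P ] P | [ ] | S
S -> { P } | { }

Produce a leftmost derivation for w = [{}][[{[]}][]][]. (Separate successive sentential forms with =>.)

P => [P]P => [S]P => [{}]P => [{}][P]P => [{}][[P]P]P => [{}][[S]P]P => [{}][[{P}]P]P => [{}][[{[]}]P]P => [{}][[{[]}][]]P => [{}][[{[]}][]][]

P => [P]P   [P -> [ P ] P]
[P]P => [S]P   [P -> S]
[S]P => [{}]P   [S -> { }]
[{}]P => [{}][P]P   [P -> [ P ] P]
[{}][P]P => [{}][[P]P]P   [P -> [ P ] P]
[{}][[P]P]P => [{}][[S]P]P   [P -> S]
[{}][[S]P]P => [{}][[{P}]P]P   [S -> { P }]
[{}][[{P}]P]P => [{}][[{[]}]P]P   [P -> [ ]]
[{}][[{[]}]P]P => [{}][[{[]}][]]P   [P -> [ ]]
[{}][[{[]}][]]P => [{}][[{[]}][]][]   [P -> [ ]]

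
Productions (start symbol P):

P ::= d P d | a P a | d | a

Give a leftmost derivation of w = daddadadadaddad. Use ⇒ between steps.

P ⇒ dPd ⇒ daPad ⇒ dadPdad ⇒ daddPddad ⇒ daddaPaddad ⇒ daddadPdaddad ⇒ daddadaPadaddad ⇒ daddadadadaddad

P ⇒ dPd   [P ::= d P d]
dPd ⇒ daPad   [P ::= a P a]
daPad ⇒ dadPdad   [P ::= d P d]
dadPdad ⇒ daddPddad   [P ::= d P d]
daddPddad ⇒ daddaPaddad   [P ::= a P a]
daddaPaddad ⇒ daddadPdaddad   [P ::= d P d]
daddadPdaddad ⇒ daddadaPadaddad   [P ::= a P a]
daddadaPadaddad ⇒ daddadadadaddad   [P ::= d]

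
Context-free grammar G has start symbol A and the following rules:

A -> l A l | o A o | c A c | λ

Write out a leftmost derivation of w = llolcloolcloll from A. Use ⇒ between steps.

A ⇒ lAl   [A -> l A l]
lAl ⇒ llAll   [A -> l A l]
llAll ⇒ lloAoll   [A -> o A o]
lloAoll ⇒ llolAloll   [A -> l A l]
llolAloll ⇒ llolcAcloll   [A -> c A c]
llolcAcloll ⇒ llolclAlcloll   [A -> l A l]
llolclAlcloll ⇒ llolcloAolcloll   [A -> o A o]
llolcloAolcloll ⇒ llolcloolcloll   [A -> λ]

A ⇒ lAl ⇒ llAll ⇒ lloAoll ⇒ llolAloll ⇒ llolcAcloll ⇒ llolclAlcloll ⇒ llolcloAolcloll ⇒ llolcloolcloll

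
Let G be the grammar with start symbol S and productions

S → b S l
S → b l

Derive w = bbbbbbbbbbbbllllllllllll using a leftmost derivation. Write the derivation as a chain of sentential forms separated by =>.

S=>bSl=>bbSll=>bbbSlll=>bbbbSllll=>bbbbbSlllll=>bbbbbbSllllll=>bbbbbbbSlllllll=>bbbbbbbbSllllllll=>bbbbbbbbbSlllllllll=>bbbbbbbbbbSllllllllll=>bbbbbbbbbbbSlllllllllll=>bbbbbbbbbbbbllllllllllll

S => bSl   [S → b S l]
bSl => bbSll   [S → b S l]
bbSll => bbbSlll   [S → b S l]
bbbSlll => bbbbSllll   [S → b S l]
bbbbSllll => bbbbbSlllll   [S → b S l]
bbbbbSlllll => bbbbbbSllllll   [S → b S l]
bbbbbbSllllll => bbbbbbbSlllllll   [S → b S l]
bbbbbbbSlllllll => bbbbbbbbSllllllll   [S → b S l]
bbbbbbbbSllllllll => bbbbbbbbbSlllllllll   [S → b S l]
bbbbbbbbbSlllllllll => bbbbbbbbbbSllllllllll   [S → b S l]
bbbbbbbbbbSllllllllll => bbbbbbbbbbbSlllllllllll   [S → b S l]
bbbbbbbbbbbSlllllllllll => bbbbbbbbbbbbllllllllllll   [S → b l]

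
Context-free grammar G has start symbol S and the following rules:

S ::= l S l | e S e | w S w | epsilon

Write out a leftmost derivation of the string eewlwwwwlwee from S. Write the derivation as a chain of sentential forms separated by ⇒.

S ⇒ eSe ⇒ eeSee ⇒ eewSwee ⇒ eewlSlwee ⇒ eewlwSwlwee ⇒ eewlwwSwwlwee ⇒ eewlwwwwlwee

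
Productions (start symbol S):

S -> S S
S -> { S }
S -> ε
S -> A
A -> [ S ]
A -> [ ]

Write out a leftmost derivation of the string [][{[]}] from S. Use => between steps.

S => SS   [S -> S S]
SS => AS   [S -> A]
AS => []S   [A -> [ ]]
[]S => []A   [S -> A]
[]A => [][S]   [A -> [ S ]]
[][S] => [][{S}]   [S -> { S }]
[][{S}] => [][{A}]   [S -> A]
[][{A}] => [][{[]}]   [A -> [ ]]

S => SS => AS => []S => []A => [][S] => [][{S}] => [][{A}] => [][{[]}]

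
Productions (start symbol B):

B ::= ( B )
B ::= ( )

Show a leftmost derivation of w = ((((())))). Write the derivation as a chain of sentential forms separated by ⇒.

B ⇒ (B)   [B ::= ( B )]
(B) ⇒ ((B))   [B ::= ( B )]
((B)) ⇒ (((B)))   [B ::= ( B )]
(((B))) ⇒ ((((B))))   [B ::= ( B )]
((((B)))) ⇒ ((((()))))   [B ::= ( )]

B ⇒ (B) ⇒ ((B)) ⇒ (((B))) ⇒ ((((B)))) ⇒ ((((()))))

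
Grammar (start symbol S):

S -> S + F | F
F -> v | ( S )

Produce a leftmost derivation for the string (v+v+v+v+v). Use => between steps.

S => F => (S) => (S+F) => (S+F+F) => (S+F+F+F) => (S+F+F+F+F) => (F+F+F+F+F) => (v+F+F+F+F) => (v+v+F+F+F) => (v+v+v+F+F) => (v+v+v+v+F) => (v+v+v+v+v)

S => F   [S -> F]
F => (S)   [F -> ( S )]
(S) => (S+F)   [S -> S + F]
(S+F) => (S+F+F)   [S -> S + F]
(S+F+F) => (S+F+F+F)   [S -> S + F]
(S+F+F+F) => (S+F+F+F+F)   [S -> S + F]
(S+F+F+F+F) => (F+F+F+F+F)   [S -> F]
(F+F+F+F+F) => (v+F+F+F+F)   [F -> v]
(v+F+F+F+F) => (v+v+F+F+F)   [F -> v]
(v+v+F+F+F) => (v+v+v+F+F)   [F -> v]
(v+v+v+F+F) => (v+v+v+v+F)   [F -> v]
(v+v+v+v+F) => (v+v+v+v+v)   [F -> v]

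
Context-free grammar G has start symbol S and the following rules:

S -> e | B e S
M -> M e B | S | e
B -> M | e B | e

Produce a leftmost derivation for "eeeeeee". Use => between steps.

S => BeS   [S -> B e S]
BeS => eBeS   [B -> e B]
eBeS => eeBeS   [B -> e B]
eeBeS => eeMeS   [B -> M]
eeMeS => eeMeBeS   [M -> M e B]
eeMeBeS => eeSeBeS   [M -> S]
eeSeBeS => eeeeBeS   [S -> e]
eeeeBeS => eeeeeeS   [B -> e]
eeeeeeS => eeeeeee   [S -> e]

S => BeS => eBeS => eeBeS => eeMeS => eeMeBeS => eeSeBeS => eeeeBeS => eeeeeeS => eeeeeee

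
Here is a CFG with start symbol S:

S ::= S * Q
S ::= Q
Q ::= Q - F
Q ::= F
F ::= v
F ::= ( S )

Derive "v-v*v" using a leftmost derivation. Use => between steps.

S => S*Q   [S ::= S * Q]
S*Q => Q*Q   [S ::= Q]
Q*Q => Q-F*Q   [Q ::= Q - F]
Q-F*Q => F-F*Q   [Q ::= F]
F-F*Q => v-F*Q   [F ::= v]
v-F*Q => v-v*Q   [F ::= v]
v-v*Q => v-v*F   [Q ::= F]
v-v*F => v-v*v   [F ::= v]

S => S*Q => Q*Q => Q-F*Q => F-F*Q => v-F*Q => v-v*Q => v-v*F => v-v*v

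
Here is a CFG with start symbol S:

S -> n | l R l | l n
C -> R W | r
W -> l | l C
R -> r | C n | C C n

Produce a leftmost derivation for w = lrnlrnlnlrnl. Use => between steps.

S=>lRl=>lCCnl=>lRWCnl=>lCnWCnl=>lRWnWCnl=>lCCnWnWCnl=>lRWCnWnWCnl=>lCnWCnWnWCnl=>lrnWCnWnWCnl=>lrnlCnWnWCnl=>lrnlrnWnWCnl=>lrnlrnlnWCnl=>lrnlrnlnlCnl=>lrnlrnlnlrnl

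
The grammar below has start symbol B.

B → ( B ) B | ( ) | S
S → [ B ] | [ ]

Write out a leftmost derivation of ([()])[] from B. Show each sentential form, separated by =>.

B => (B)B   [B → ( B ) B]
(B)B => (S)B   [B → S]
(S)B => ([B])B   [S → [ B ]]
([B])B => ([()])B   [B → ( )]
([()])B => ([()])S   [B → S]
([()])S => ([()])[]   [S → [ ]]

B => (B)B => (S)B => ([B])B => ([()])B => ([()])S => ([()])[]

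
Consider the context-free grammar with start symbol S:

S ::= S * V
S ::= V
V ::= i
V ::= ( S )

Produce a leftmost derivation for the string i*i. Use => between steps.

S => S*V => V*V => i*V => i*i

S => S*V   [S ::= S * V]
S*V => V*V   [S ::= V]
V*V => i*V   [V ::= i]
i*V => i*i   [V ::= i]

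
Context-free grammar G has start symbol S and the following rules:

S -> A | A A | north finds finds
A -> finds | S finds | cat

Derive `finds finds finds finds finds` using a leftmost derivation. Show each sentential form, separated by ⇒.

S ⇒ A A ⇒ S finds A ⇒ A finds A ⇒ finds finds A ⇒ finds finds S finds ⇒ finds finds A finds ⇒ finds finds S finds finds ⇒ finds finds A finds finds ⇒ finds finds finds finds finds

S ⇒ A A   [S -> A A]
A A ⇒ S finds A   [A -> S finds]
S finds A ⇒ A finds A   [S -> A]
A finds A ⇒ finds finds A   [A -> finds]
finds finds A ⇒ finds finds S finds   [A -> S finds]
finds finds S finds ⇒ finds finds A finds   [S -> A]
finds finds A finds ⇒ finds finds S finds finds   [A -> S finds]
finds finds S finds finds ⇒ finds finds A finds finds   [S -> A]
finds finds A finds finds ⇒ finds finds finds finds finds   [A -> finds]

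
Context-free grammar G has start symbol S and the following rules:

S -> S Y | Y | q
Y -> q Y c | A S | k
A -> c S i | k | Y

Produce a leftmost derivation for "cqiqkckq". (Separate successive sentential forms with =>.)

S=>Y=>AS=>cSiS=>cqiS=>cqiSY=>cqiYY=>cqiqYcY=>cqiqkcY=>cqiqkcAS=>cqiqkckS=>cqiqkckq

S => Y   [S -> Y]
Y => AS   [Y -> A S]
AS => cSiS   [A -> c S i]
cSiS => cqiS   [S -> q]
cqiS => cqiSY   [S -> S Y]
cqiSY => cqiYY   [S -> Y]
cqiYY => cqiqYcY   [Y -> q Y c]
cqiqYcY => cqiqkcY   [Y -> k]
cqiqkcY => cqiqkcAS   [Y -> A S]
cqiqkcAS => cqiqkckS   [A -> k]
cqiqkckS => cqiqkckq   [S -> q]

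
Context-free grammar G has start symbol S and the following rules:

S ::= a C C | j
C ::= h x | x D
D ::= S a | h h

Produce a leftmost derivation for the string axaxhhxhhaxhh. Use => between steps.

S => aCC => axDC => axSaC => axaCCaC => axaxDCaC => axaxhhCaC => axaxhhxDaC => axaxhhxhhaC => axaxhhxhhaxD => axaxhhxhhaxhh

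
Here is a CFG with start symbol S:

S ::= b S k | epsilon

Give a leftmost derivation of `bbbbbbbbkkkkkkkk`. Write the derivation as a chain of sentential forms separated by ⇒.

S⇒bSk⇒bbSkk⇒bbbSkkk⇒bbbbSkkkk⇒bbbbbSkkkkk⇒bbbbbbSkkkkkk⇒bbbbbbbSkkkkkkk⇒bbbbbbbbSkkkkkkkk⇒bbbbbbbbkkkkkkkk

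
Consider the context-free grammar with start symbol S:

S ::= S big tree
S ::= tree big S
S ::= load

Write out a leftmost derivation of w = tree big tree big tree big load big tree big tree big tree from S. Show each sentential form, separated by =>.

S => S big tree   [S ::= S big tree]
S big tree => tree big S big tree   [S ::= tree big S]
tree big S big tree => tree big S big tree big tree   [S ::= S big tree]
tree big S big tree big tree => tree big S big tree big tree big tree   [S ::= S big tree]
tree big S big tree big tree big tree => tree big tree big S big tree big tree big tree   [S ::= tree big S]
tree big tree big S big tree big tree big tree => tree big tree big tree big S big tree big tree big tree   [S ::= tree big S]
tree big tree big tree big S big tree big tree big tree => tree big tree big tree big load big tree big tree big tree   [S ::= load]

S => S big tree => tree big S big tree => tree big S big tree big tree => tree big S big tree big tree big tree => tree big tree big S big tree big tree big tree => tree big tree big tree big S big tree big tree big tree => tree big tree big tree big load big tree big tree big tree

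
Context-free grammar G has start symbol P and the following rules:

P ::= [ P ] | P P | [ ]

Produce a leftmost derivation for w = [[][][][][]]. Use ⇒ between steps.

P ⇒ [P] ⇒ [PP] ⇒ [PPP] ⇒ [PPPP] ⇒ [PPPPP] ⇒ [[]PPPP] ⇒ [[][]PPP] ⇒ [[][][]PP] ⇒ [[][][][]P] ⇒ [[][][][][]]

P ⇒ [P]   [P ::= [ P ]]
[P] ⇒ [PP]   [P ::= P P]
[PP] ⇒ [PPP]   [P ::= P P]
[PPP] ⇒ [PPPP]   [P ::= P P]
[PPPP] ⇒ [PPPPP]   [P ::= P P]
[PPPPP] ⇒ [[]PPPP]   [P ::= [ ]]
[[]PPPP] ⇒ [[][]PPP]   [P ::= [ ]]
[[][]PPP] ⇒ [[][][]PP]   [P ::= [ ]]
[[][][]PP] ⇒ [[][][][]P]   [P ::= [ ]]
[[][][][]P] ⇒ [[][][][][]]   [P ::= [ ]]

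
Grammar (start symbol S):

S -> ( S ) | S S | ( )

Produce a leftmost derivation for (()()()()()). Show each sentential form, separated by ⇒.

S ⇒ (S)   [S -> ( S )]
(S) ⇒ (SS)   [S -> S S]
(SS) ⇒ (SSS)   [S -> S S]
(SSS) ⇒ (SSSS)   [S -> S S]
(SSSS) ⇒ (SSSSS)   [S -> S S]
(SSSSS) ⇒ (()SSSS)   [S -> ( )]
(()SSSS) ⇒ (()()SSS)   [S -> ( )]
(()()SSS) ⇒ (()()()SS)   [S -> ( )]
(()()()SS) ⇒ (()()()()S)   [S -> ( )]
(()()()()S) ⇒ (()()()()())   [S -> ( )]

S ⇒ (S) ⇒ (SS) ⇒ (SSS) ⇒ (SSSS) ⇒ (SSSSS) ⇒ (()SSSS) ⇒ (()()SSS) ⇒ (()()()SS) ⇒ (()()()()S) ⇒ (()()()()())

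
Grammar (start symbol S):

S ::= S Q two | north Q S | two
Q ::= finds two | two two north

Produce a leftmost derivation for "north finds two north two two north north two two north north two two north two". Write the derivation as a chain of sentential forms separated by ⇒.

S ⇒ north Q S ⇒ north finds two S ⇒ north finds two north Q S ⇒ north finds two north two two north S ⇒ north finds two north two two north north Q S ⇒ north finds two north two two north north two two north S ⇒ north finds two north two two north north two two north north Q S ⇒ north finds two north two two north north two two north north two two north S ⇒ north finds two north two two north north two two north north two two north two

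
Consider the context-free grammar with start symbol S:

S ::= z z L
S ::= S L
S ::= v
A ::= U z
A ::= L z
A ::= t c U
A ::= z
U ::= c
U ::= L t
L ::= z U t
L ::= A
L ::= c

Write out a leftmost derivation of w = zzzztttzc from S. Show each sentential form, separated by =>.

S => SL => zzLL => zzAL => zzUzL => zzLtzL => zzzUttzL => zzzLtttzL => zzzAtttzL => zzzztttzL => zzzztttzc

S => SL   [S ::= S L]
SL => zzLL   [S ::= z z L]
zzLL => zzAL   [L ::= A]
zzAL => zzUzL   [A ::= U z]
zzUzL => zzLtzL   [U ::= L t]
zzLtzL => zzzUttzL   [L ::= z U t]
zzzUttzL => zzzLtttzL   [U ::= L t]
zzzLtttzL => zzzAtttzL   [L ::= A]
zzzAtttzL => zzzztttzL   [A ::= z]
zzzztttzL => zzzztttzc   [L ::= c]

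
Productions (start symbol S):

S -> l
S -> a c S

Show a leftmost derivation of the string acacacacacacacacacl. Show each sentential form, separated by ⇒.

S⇒acS⇒acacS⇒acacacS⇒acacacacS⇒acacacacacS⇒acacacacacacS⇒acacacacacacacS⇒acacacacacacacacS⇒acacacacacacacacacS⇒acacacacacacacacacl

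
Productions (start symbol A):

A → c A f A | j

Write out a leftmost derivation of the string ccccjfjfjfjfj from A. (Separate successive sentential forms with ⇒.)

A ⇒ cAfA ⇒ ccAfAfA ⇒ cccAfAfAfA ⇒ ccccAfAfAfAfA ⇒ ccccjfAfAfAfA ⇒ ccccjfjfAfAfA ⇒ ccccjfjfjfAfA ⇒ ccccjfjfjfjfA ⇒ ccccjfjfjfjfj

A ⇒ cAfA   [A → c A f A]
cAfA ⇒ ccAfAfA   [A → c A f A]
ccAfAfA ⇒ cccAfAfAfA   [A → c A f A]
cccAfAfAfA ⇒ ccccAfAfAfAfA   [A → c A f A]
ccccAfAfAfAfA ⇒ ccccjfAfAfAfA   [A → j]
ccccjfAfAfAfA ⇒ ccccjfjfAfAfA   [A → j]
ccccjfjfAfAfA ⇒ ccccjfjfjfAfA   [A → j]
ccccjfjfjfAfA ⇒ ccccjfjfjfjfA   [A → j]
ccccjfjfjfjfA ⇒ ccccjfjfjfjfj   [A → j]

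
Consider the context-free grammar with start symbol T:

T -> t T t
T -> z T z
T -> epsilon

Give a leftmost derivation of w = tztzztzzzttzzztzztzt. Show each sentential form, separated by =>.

T=>tTt=>tzTzt=>tztTtzt=>tztzTztzt=>tztzzTzztzt=>tztzztTtzztzt=>tztzztzTztzztzt=>tztzztzzTzztzztzt=>tztzztzzzTzzztzztzt=>tztzztzzztTtzzztzztzt=>tztzztzzzttzzztzztzt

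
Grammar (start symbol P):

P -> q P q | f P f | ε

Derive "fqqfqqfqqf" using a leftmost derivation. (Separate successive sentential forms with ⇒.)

P ⇒ fPf ⇒ fqPqf ⇒ fqqPqqf ⇒ fqqfPfqqf ⇒ fqqfqPqfqqf ⇒ fqqfqqfqqf

P ⇒ fPf   [P -> f P f]
fPf ⇒ fqPqf   [P -> q P q]
fqPqf ⇒ fqqPqqf   [P -> q P q]
fqqPqqf ⇒ fqqfPfqqf   [P -> f P f]
fqqfPfqqf ⇒ fqqfqPqfqqf   [P -> q P q]
fqqfqPqfqqf ⇒ fqqfqqfqqf   [P -> ε]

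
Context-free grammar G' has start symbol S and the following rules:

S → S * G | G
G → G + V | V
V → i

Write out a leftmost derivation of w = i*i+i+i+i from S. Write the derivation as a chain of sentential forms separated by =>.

S => S*G   [S → S * G]
S*G => G*G   [S → G]
G*G => V*G   [G → V]
V*G => i*G   [V → i]
i*G => i*G+V   [G → G + V]
i*G+V => i*G+V+V   [G → G + V]
i*G+V+V => i*G+V+V+V   [G → G + V]
i*G+V+V+V => i*V+V+V+V   [G → V]
i*V+V+V+V => i*i+V+V+V   [V → i]
i*i+V+V+V => i*i+i+V+V   [V → i]
i*i+i+V+V => i*i+i+i+V   [V → i]
i*i+i+i+V => i*i+i+i+i   [V → i]

S => S*G => G*G => V*G => i*G => i*G+V => i*G+V+V => i*G+V+V+V => i*V+V+V+V => i*i+V+V+V => i*i+i+V+V => i*i+i+i+V => i*i+i+i+i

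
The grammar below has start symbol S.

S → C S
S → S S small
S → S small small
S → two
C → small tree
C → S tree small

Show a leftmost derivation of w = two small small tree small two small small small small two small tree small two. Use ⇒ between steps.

S ⇒ C S ⇒ S tree small S ⇒ S small small tree small S ⇒ two small small tree small S ⇒ two small small tree small C S ⇒ two small small tree small S tree small S ⇒ two small small tree small S S small tree small S ⇒ two small small tree small S small small S small tree small S ⇒ two small small tree small S small small small small S small tree small S ⇒ two small small tree small two small small small small S small tree small S ⇒ two small small tree small two small small small small two small tree small S ⇒ two small small tree small two small small small small two small tree small two

S ⇒ C S   [S → C S]
C S ⇒ S tree small S   [C → S tree small]
S tree small S ⇒ S small small tree small S   [S → S small small]
S small small tree small S ⇒ two small small tree small S   [S → two]
two small small tree small S ⇒ two small small tree small C S   [S → C S]
two small small tree small C S ⇒ two small small tree small S tree small S   [C → S tree small]
two small small tree small S tree small S ⇒ two small small tree small S S small tree small S   [S → S S small]
two small small tree small S S small tree small S ⇒ two small small tree small S small small S small tree small S   [S → S small small]
two small small tree small S small small S small tree small S ⇒ two small small tree small S small small small small S small tree small S   [S → S small small]
two small small tree small S small small small small S small tree small S ⇒ two small small tree small two small small small small S small tree small S   [S → two]
two small small tree small two small small small small S small tree small S ⇒ two small small tree small two small small small small two small tree small S   [S → two]
two small small tree small two small small small small two small tree small S ⇒ two small small tree small two small small small small two small tree small two   [S → two]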